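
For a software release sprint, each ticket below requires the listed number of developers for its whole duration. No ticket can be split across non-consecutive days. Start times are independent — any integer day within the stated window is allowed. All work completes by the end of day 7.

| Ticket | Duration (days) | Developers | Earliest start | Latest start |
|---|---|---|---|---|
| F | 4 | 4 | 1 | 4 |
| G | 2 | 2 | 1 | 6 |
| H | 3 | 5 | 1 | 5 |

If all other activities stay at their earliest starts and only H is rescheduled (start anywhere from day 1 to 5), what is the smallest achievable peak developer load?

6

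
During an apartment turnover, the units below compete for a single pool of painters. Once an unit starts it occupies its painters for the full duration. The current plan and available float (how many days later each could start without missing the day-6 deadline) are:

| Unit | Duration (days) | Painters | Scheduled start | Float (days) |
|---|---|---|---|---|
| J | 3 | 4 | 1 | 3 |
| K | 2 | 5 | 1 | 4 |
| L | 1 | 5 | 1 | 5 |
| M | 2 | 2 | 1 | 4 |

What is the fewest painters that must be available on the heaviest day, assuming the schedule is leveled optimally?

6

Early-start (J@1, K@1, L@1, M@1) gives peak 16: d1:16  d2:11  d3:4  d4:0  d5:0  d6:0.
Shift K→4, L→6.
Schedule J@1, K@4, L@6, M@1: d1:6  d2:6  d3:4  d4:5  d5:5  d6:5 — peak 6.
Total painter-days = 31 over 6 days ⇒ peak ≥ ⌈31/6⌉ = 6, so 6 is optimal.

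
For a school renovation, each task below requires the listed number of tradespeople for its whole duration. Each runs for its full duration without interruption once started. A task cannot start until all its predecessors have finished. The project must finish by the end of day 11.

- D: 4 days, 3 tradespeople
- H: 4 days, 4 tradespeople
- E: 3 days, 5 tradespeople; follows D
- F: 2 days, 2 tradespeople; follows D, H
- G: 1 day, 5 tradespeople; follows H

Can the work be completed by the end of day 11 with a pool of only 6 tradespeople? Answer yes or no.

The minimum achievable peak is 7; 6 < 7, so no feasible schedule stays within the cap.

no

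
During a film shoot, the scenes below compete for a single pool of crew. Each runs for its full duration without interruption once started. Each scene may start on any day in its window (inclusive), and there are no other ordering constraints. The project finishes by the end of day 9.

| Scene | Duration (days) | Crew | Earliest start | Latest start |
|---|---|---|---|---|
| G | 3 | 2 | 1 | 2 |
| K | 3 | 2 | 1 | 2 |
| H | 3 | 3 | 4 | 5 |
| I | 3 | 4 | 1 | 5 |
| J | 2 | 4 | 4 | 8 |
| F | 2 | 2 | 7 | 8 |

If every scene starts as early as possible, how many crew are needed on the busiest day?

8

Early-start schedule: G@1, K@1, H@4, I@1, J@4, F@7.
Load per day: day 1: 8, day 2: 8, day 3: 8, day 4: 7, day 5: 7, day 6: 3, day 7: 2, day 8: 2, day 9: 0.
Peak is 8.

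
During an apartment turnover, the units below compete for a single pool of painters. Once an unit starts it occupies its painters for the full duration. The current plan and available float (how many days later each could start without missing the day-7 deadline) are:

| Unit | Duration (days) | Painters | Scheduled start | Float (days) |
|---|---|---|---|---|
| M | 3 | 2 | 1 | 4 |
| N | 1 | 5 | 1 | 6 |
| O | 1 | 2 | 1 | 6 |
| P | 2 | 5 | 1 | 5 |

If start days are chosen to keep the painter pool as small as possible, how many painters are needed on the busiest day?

5

Early-start (M@1, N@1, O@1, P@1) gives peak 14: d1:14  d2:7  d3:2  d4:0  d5:0  d6:0  d7:0.
Shift N→4, P→5.
Schedule M@1, N@4, O@1, P@5: d1:4  d2:2  d3:2  d4:5  d5:5  d6:5  d7:0 — peak 5.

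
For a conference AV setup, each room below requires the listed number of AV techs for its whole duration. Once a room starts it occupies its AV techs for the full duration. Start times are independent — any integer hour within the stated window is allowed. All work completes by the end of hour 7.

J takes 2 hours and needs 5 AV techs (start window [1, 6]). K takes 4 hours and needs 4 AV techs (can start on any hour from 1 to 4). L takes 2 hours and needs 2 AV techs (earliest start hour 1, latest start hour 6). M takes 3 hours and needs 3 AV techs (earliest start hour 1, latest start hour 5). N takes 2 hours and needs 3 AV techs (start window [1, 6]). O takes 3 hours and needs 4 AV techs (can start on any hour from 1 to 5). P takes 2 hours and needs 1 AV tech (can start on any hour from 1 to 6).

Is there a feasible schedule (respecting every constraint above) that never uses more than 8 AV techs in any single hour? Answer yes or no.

Total AV tech-hours = 59; over 7 hours the average is 59/7 > 8, so some hour must exceed 8.

no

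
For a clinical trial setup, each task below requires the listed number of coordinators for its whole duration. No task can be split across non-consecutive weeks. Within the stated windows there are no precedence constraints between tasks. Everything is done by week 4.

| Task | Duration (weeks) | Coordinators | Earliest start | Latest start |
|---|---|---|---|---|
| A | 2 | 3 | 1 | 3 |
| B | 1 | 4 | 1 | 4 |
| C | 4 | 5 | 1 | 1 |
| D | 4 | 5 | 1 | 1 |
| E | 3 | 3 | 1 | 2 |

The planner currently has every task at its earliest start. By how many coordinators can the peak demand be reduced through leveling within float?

Early-start peak: w1:20  w2:16  w3:13  w4:10 ⇒ 20.
Leveled (A@1, B@4, C@1, D@1, E@1): w1:16  w2:16  w3:13  w4:14 ⇒ 16.
Reduction 20 − 16 = 4.

4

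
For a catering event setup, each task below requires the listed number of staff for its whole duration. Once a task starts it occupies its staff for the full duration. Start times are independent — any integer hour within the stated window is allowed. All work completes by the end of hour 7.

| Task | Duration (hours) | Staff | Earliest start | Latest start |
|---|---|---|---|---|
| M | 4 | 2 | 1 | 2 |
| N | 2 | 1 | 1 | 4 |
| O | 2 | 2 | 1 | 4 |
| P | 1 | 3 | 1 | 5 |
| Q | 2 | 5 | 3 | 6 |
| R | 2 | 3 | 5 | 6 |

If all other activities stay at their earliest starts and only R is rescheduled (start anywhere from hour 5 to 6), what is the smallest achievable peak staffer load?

8

R@5: h1:8  h2:5  h3:7  h4:7  h5:3  h6:3  h7:0 → peak 8
R@6: h1:8  h2:5  h3:7  h4:7  h5:0  h6:3  h7:3 → peak 8
Best is R@5, peak 8.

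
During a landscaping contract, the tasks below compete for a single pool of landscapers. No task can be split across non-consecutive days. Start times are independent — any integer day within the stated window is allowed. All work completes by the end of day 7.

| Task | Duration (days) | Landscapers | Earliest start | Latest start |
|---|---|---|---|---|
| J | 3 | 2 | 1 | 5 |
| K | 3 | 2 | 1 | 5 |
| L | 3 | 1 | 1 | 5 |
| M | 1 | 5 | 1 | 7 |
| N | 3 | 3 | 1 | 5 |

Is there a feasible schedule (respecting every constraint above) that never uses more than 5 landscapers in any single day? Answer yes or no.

Schedule J@1, K@1, L@1, M@4, N@5: d1:5  d2:5  d3:5  d4:5  d5:3  d6:3  d7:3 — peak 5 ≤ 5.

yes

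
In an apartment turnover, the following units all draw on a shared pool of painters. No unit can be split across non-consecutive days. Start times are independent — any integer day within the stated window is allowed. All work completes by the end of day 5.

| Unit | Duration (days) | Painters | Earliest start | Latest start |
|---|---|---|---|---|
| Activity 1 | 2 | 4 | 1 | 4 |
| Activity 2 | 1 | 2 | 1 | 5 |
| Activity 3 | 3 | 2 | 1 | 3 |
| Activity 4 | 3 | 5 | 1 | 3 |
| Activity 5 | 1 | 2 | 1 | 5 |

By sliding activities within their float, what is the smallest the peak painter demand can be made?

7

Early-start (Activity 1@1, Activity 2@1, Activity 3@1, Activity 4@1, Activity 5@1) gives peak 15: d1:15  d2:11  d3:7  d4:0  d5:0.
Shift Activity 3→2, Activity 4→3, Activity 5→5.
Schedule Activity 1@1, Activity 2@1, Activity 3@2, Activity 4@3, Activity 5@5: d1:6  d2:6  d3:7  d4:7  d5:7 — peak 7.
Total painter-days = 33 over 5 days ⇒ peak ≥ ⌈33/5⌉ = 7, so 7 is optimal.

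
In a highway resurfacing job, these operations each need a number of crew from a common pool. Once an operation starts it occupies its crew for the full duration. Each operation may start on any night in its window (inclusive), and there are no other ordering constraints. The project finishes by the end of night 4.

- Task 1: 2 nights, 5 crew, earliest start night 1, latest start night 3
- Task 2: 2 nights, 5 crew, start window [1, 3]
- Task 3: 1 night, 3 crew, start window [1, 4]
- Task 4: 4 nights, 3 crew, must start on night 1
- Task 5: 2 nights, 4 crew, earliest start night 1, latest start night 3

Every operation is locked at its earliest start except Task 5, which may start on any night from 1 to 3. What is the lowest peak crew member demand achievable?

16

Task 5@1: n1:20  n2:17  n3:3  n4:3 → peak 20
Task 5@2: n1:16  n2:17  n3:7  n4:3 → peak 17
Task 5@3: n1:16  n2:13  n3:7  n4:7 → peak 16
Best is Task 5@3, peak 16.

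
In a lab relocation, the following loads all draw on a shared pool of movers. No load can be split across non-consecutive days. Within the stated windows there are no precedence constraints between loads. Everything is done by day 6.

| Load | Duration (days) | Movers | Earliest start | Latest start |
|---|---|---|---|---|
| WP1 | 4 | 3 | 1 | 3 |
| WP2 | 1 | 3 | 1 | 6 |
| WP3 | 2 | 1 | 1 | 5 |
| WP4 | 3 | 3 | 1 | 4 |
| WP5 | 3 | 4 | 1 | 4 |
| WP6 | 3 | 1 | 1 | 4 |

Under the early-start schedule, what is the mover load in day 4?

3

At early start, day 4 has: WP1.
Demand: 3 = 3.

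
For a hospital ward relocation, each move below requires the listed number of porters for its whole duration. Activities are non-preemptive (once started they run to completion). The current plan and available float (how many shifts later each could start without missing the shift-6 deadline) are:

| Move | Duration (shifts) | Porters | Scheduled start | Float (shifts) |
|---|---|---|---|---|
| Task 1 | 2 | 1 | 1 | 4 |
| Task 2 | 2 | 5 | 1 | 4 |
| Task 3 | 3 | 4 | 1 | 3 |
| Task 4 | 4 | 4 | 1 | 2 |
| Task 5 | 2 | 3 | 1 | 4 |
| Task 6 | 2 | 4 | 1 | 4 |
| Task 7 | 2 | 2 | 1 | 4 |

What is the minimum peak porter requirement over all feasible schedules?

Early-start (Task 1@1, Task 2@1, Task 3@1, Task 4@1, Task 5@1, Task 6@1, Task 7@1) gives peak 23: s1:23  s2:23  s3:8  s4:4  s5:0  s6:0.
Shift Task 4→3, Task 5→3, Task 6→4, Task 7→5.
Schedule Task 1@1, Task 2@1, Task 3@1, Task 4@3, Task 5@3, Task 6@4, Task 7@5: s1:10  s2:10  s3:11  s4:11  s5:10  s6:6 — peak 11.

11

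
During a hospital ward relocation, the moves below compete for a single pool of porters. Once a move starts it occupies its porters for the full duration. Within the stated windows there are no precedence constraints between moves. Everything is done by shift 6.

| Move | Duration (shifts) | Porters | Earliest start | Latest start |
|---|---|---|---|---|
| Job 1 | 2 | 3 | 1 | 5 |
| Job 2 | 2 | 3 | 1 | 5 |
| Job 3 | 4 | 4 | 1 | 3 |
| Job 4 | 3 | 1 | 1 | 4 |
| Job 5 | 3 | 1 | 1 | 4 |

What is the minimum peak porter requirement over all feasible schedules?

6

Early-start (Job 1@1, Job 2@1, Job 3@1, Job 4@1, Job 5@1) gives peak 12: s1:12  s2:12  s3:6  s4:4  s5:0  s6:0.
Shift Job 3→3, Job 4→3, Job 5→3.
Schedule Job 1@1, Job 2@1, Job 3@3, Job 4@3, Job 5@3: s1:6  s2:6  s3:6  s4:6  s5:6  s6:4 — peak 6.
Total porter-shifts = 34 over 6 shifts ⇒ peak ≥ ⌈34/6⌉ = 6, so 6 is optimal.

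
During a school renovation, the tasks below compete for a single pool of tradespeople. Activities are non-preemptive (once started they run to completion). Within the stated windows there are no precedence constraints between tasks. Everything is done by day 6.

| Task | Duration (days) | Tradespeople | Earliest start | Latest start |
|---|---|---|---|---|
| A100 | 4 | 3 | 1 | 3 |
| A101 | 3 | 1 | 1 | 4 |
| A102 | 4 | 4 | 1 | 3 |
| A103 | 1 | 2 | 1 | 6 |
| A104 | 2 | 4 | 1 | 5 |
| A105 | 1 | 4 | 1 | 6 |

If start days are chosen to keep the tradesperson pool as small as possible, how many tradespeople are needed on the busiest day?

8

Early-start (A100@1, A101@1, A102@1, A103@1, A104@1, A105@1) gives peak 18: d1:18  d2:12  d3:8  d4:7  d5:0  d6:0.
Shift A103→5, A104→5, A105→6.
Schedule A100@1, A101@1, A102@1, A103@5, A104@5, A105@6: d1:8  d2:8  d3:8  d4:7  d5:6  d6:8 — peak 8.
Total tradesperson-days = 45 over 6 days ⇒ peak ≥ ⌈45/6⌉ = 8, so 8 is optimal.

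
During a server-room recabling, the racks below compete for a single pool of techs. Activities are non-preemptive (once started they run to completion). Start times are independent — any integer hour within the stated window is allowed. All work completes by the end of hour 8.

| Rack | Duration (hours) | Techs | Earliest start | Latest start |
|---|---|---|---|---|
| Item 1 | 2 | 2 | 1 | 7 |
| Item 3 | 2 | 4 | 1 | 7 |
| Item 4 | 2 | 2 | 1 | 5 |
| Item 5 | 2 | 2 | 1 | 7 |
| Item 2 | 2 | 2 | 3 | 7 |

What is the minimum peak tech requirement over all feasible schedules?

4

Early-start (Item 1@1, Item 3@1, Item 4@1, Item 5@1, Item 2@3) gives peak 10: h1:10  h2:10  h3:2  h4:2  h5:0  h6:0  h7:0  h8:0.
Shift Item 3→3, Item 5→5, Item 2→5.
Schedule Item 1@1, Item 3@3, Item 4@1, Item 5@5, Item 2@5: h1:4  h2:4  h3:4  h4:4  h5:4  h6:4  h7:0  h8:0 — peak 4.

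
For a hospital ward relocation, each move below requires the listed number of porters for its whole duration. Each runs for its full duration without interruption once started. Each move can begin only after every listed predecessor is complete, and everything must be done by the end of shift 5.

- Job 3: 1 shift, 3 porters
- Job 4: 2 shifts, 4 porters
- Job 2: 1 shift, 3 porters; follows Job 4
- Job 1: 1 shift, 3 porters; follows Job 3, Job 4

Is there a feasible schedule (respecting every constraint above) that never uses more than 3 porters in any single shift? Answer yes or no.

no

Total porter-shifts = 17; over 5 shifts the average is 17/5 > 3, so some shift must exceed 3.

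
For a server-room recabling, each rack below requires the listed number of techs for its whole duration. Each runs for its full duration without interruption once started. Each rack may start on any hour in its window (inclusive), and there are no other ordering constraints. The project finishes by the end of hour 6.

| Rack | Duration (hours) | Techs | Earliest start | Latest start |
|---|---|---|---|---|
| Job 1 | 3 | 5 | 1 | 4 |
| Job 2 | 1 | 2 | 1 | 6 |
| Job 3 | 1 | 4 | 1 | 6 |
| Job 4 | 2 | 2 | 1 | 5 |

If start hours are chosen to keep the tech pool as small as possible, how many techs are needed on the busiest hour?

Early-start (Job 1@1, Job 2@1, Job 3@1, Job 4@1) gives peak 13: h1:13  h2:7  h3:5  h4:0  h5:0  h6:0.
Shift Job 2→4, Job 3→6, Job 4→4.
Schedule Job 1@1, Job 2@4, Job 3@6, Job 4@4: h1:5  h2:5  h3:5  h4:4  h5:2  h6:4 — peak 5.
Total tech-hours = 25 over 6 hours ⇒ peak ≥ ⌈25/6⌉ = 5, so 5 is optimal.

5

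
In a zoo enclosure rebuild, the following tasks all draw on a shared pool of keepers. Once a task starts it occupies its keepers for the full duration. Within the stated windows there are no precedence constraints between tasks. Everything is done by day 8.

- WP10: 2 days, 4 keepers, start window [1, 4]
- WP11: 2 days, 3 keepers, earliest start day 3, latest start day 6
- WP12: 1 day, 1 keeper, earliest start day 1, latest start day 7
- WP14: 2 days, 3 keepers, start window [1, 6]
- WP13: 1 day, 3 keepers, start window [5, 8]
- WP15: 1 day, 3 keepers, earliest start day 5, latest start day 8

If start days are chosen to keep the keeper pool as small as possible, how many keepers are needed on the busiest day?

Early-start (WP10@1, WP11@3, WP12@1, WP14@1, WP13@5, WP15@5) gives peak 8: d1:8  d2:7  d3:3  d4:3  d5:6  d6:0  d7:0  d8:0.
Shift WP12→3, WP14→5, WP13→7, WP15→8.
Schedule WP10@1, WP11@3, WP12@3, WP14@5, WP13@7, WP15@8: d1:4  d2:4  d3:4  d4:3  d5:3  d6:3  d7:3  d8:3 — peak 4.
Total keeper-days = 27 over 8 days ⇒ peak ≥ ⌈27/8⌉ = 4, so 4 is optimal.

4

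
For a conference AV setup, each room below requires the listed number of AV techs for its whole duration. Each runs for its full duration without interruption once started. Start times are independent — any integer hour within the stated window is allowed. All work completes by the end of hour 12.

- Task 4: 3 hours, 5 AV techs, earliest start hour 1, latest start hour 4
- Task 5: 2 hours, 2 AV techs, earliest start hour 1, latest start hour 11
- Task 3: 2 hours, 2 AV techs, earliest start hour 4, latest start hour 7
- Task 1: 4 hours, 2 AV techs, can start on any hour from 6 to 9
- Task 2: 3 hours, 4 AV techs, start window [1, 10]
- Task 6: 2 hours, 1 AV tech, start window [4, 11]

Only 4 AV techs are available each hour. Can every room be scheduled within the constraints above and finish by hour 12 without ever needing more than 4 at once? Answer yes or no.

The minimum achievable peak is 5; 4 < 5, so no feasible schedule stays within the cap.

no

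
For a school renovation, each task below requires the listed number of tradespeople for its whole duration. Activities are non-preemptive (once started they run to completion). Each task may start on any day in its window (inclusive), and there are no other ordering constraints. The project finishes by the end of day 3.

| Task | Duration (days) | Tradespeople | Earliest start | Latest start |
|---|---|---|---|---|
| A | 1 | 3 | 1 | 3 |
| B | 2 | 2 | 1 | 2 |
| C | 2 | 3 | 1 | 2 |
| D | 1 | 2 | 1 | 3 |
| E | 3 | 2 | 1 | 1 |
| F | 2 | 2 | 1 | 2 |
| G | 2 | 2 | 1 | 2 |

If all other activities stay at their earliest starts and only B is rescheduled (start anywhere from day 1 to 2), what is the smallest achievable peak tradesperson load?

14

B@1: d1:16  d2:11  d3:2 → peak 16
B@2: d1:14  d2:11  d3:4 → peak 14
Best is B@2, peak 14.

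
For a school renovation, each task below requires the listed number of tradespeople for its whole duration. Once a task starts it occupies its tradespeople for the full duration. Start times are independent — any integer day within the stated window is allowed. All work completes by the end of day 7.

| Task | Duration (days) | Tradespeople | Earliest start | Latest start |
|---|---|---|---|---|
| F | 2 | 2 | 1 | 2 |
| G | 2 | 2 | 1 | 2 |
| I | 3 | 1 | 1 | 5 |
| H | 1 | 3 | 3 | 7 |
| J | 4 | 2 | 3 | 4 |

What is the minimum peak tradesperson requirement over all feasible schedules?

4

Early-start (F@1, G@1, I@1, H@3, J@3) gives peak 6: d1:5  d2:5  d3:6  d4:2  d5:2  d6:2  d7:0.
Shift I→3, J→4.
Schedule F@1, G@1, I@3, H@3, J@4: d1:4  d2:4  d3:4  d4:3  d5:3  d6:2  d7:2 — peak 4.
Total tradesperson-days = 22 over 7 days ⇒ peak ≥ ⌈22/7⌉ = 4, so 4 is optimal.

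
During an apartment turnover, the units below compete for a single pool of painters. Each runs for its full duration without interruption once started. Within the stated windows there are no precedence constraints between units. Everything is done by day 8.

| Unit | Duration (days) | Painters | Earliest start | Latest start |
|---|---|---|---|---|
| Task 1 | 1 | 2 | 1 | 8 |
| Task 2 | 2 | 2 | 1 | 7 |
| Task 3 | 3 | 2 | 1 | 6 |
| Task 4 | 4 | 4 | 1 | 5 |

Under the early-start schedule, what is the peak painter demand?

Early-start schedule: Task 1@1, Task 2@1, Task 3@1, Task 4@1.
Load per day: day 1: 10, day 2: 8, day 3: 6, day 4: 4, day 5: 0, day 6: 0, day 7: 0, day 8: 0.
Peak is 10.

10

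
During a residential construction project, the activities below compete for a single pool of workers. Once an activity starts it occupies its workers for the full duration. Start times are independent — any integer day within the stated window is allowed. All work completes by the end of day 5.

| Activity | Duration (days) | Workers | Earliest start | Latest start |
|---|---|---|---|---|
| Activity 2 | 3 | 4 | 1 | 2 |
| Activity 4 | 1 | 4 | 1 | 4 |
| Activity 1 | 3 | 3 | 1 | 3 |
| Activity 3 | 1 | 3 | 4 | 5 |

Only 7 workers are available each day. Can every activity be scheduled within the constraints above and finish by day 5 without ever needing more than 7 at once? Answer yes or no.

yes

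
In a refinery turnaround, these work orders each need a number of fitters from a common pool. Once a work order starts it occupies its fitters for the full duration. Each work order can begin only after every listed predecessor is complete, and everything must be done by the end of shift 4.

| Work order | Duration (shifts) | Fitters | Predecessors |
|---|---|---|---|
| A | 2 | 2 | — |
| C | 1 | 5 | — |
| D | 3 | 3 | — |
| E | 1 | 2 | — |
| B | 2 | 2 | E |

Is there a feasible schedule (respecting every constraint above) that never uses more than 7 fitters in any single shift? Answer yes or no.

yes

Schedule A@1, C@1, D@2, E@2, B@3: s1:7  s2:7  s3:5  s4:5 — peak 7 ≤ 7.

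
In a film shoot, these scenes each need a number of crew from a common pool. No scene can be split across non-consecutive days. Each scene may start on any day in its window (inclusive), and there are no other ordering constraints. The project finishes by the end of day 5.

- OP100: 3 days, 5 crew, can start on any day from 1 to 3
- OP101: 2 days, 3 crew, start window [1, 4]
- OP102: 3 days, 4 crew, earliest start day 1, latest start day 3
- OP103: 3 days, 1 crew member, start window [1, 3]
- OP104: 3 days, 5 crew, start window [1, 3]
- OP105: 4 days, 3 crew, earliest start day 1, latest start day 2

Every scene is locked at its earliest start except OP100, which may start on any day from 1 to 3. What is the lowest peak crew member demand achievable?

18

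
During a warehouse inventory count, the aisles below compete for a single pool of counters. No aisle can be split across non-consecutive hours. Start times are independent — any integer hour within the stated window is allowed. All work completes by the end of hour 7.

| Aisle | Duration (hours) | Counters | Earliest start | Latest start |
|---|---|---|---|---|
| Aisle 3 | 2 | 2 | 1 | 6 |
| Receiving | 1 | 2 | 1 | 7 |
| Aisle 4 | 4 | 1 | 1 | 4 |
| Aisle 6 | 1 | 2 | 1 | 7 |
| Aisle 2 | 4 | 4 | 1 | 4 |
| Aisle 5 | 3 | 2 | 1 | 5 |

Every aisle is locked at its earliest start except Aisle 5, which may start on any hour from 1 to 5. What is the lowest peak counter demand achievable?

11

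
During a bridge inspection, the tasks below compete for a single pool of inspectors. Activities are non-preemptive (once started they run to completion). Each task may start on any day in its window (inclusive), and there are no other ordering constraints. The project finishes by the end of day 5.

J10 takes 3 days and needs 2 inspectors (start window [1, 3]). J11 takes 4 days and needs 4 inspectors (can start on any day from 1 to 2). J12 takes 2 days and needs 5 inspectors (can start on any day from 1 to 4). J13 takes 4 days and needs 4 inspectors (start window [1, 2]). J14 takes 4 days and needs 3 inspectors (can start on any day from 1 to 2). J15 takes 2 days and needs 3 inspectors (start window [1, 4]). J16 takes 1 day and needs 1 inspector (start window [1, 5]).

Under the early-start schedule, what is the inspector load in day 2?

At early start, day 2 has: J10, J11, J12, J13, J14, J15.
Demand: 2 + 4 + 5 + 4 + 3 + 3 = 21.

21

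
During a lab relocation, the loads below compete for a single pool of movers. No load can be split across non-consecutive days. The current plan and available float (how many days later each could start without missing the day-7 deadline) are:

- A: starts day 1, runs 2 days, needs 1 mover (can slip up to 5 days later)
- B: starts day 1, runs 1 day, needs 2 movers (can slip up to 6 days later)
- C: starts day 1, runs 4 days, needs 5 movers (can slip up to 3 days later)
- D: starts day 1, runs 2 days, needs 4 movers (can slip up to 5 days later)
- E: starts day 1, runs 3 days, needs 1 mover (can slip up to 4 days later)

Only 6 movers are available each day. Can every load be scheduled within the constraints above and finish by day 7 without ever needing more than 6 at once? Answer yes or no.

Schedule A@1, B@1, C@2, D@6, E@3: d1:3  d2:6  d3:6  d4:6  d5:6  d6:4  d7:4 — peak 6 ≤ 6.

yes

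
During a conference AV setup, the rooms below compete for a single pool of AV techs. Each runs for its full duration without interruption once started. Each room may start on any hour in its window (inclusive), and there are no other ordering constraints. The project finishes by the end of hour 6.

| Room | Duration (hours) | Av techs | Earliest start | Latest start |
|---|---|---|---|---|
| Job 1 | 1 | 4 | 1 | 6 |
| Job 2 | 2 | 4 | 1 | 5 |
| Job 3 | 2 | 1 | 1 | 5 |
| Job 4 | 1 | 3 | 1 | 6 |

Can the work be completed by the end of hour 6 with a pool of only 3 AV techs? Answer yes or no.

The minimum achievable peak is 4; 3 < 4, so no feasible schedule stays within the cap.

no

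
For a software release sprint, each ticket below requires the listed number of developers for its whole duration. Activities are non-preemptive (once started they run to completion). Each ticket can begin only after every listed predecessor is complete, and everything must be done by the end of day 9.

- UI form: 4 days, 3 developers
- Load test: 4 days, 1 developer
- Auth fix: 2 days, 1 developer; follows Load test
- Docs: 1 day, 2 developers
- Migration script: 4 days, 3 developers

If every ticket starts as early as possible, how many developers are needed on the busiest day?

9

Early-start schedule: UI form@1, Load test@1, Auth fix@5, Docs@1, Migration script@1.
Load per day: day 1: 9, day 2: 7, day 3: 7, day 4: 7, day 5: 1, day 6: 1, day 7: 0, day 8: 0, day 9: 0.
Peak is 9.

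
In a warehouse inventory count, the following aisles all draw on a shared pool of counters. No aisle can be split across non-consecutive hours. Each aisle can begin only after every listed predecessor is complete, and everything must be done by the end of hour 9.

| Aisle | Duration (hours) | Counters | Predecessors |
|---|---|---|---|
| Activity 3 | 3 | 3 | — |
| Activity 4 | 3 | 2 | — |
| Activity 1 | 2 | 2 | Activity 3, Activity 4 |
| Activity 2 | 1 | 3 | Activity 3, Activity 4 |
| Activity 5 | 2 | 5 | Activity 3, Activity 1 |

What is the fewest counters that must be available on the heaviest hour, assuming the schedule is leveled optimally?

5

Schedule Activity 3@1, Activity 4@1, Activity 1@4, Activity 2@4, Activity 5@6: h1:5  h2:5  h3:5  h4:5  h5:2  h6:5  h7:5  h8:0  h9:0 — peak 5.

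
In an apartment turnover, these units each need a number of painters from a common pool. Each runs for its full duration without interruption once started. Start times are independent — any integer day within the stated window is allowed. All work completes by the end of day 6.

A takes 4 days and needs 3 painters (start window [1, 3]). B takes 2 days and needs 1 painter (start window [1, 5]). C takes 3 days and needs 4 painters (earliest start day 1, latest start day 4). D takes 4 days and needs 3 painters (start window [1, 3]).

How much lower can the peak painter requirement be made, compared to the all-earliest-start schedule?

1

Early-start peak: d1:11  d2:11  d3:10  d4:6  d5:0  d6:0 ⇒ 11.
Leveled (A@1, B@1, C@1, D@3): d1:8  d2:8  d3:10  d4:6  d5:3  d6:3 ⇒ 10.
Reduction 11 − 10 = 1.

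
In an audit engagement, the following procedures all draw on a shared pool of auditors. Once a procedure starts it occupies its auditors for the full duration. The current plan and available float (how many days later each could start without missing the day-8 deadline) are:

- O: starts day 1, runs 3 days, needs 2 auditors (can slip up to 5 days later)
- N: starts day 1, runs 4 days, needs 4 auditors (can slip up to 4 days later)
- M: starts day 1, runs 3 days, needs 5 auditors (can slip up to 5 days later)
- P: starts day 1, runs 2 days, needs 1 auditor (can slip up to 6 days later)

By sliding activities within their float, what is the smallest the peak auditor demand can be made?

Early-start (O@1, N@1, M@1, P@1) gives peak 12: d1:12  d2:12  d3:11  d4:4  d5:0  d6:0  d7:0  d8:0.
Shift M→5, P→4.
Schedule O@1, N@1, M@5, P@4: d1:6  d2:6  d3:6  d4:5  d5:6  d6:5  d7:5  d8:0 — peak 6.

6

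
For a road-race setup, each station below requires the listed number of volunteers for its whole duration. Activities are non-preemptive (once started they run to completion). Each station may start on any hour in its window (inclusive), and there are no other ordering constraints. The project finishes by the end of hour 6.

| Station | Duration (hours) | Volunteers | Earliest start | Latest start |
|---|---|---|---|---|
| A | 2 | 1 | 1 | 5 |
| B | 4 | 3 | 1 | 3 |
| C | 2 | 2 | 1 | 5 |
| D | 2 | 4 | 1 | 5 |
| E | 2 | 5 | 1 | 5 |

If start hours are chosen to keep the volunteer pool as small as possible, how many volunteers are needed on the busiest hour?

Early-start (A@1, B@1, C@1, D@1, E@1) gives peak 15: h1:15  h2:15  h3:3  h4:3  h5:0  h6:0.
Shift D→3, E→5.
Schedule A@1, B@1, C@1, D@3, E@5: h1:6  h2:6  h3:7  h4:7  h5:5  h6:5 — peak 7.

7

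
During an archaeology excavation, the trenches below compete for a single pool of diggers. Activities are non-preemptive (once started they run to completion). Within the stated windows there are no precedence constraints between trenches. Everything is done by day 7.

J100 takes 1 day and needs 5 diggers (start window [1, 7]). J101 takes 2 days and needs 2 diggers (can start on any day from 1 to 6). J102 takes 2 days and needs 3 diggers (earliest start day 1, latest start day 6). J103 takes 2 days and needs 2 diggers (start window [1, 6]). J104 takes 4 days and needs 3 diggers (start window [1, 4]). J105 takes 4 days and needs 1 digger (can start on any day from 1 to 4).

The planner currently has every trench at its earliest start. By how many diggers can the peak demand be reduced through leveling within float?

10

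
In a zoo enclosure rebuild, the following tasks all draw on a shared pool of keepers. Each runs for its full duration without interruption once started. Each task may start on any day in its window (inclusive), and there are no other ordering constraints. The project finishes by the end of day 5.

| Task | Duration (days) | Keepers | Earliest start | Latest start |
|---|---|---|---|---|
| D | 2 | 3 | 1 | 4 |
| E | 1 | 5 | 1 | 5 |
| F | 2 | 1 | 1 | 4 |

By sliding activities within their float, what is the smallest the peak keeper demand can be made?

5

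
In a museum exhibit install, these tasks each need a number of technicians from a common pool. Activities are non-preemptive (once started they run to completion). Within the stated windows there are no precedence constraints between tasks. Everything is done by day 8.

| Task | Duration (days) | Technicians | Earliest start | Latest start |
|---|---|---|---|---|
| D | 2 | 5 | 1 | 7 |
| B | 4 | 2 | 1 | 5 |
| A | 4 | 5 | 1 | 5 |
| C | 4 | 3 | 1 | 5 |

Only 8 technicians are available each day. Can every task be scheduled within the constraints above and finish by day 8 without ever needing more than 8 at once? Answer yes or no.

Schedule D@1, B@1, A@3, C@5: d1:7  d2:7  d3:7  d4:7  d5:8  d6:8  d7:3  d8:3 — peak 8 ≤ 8.

yes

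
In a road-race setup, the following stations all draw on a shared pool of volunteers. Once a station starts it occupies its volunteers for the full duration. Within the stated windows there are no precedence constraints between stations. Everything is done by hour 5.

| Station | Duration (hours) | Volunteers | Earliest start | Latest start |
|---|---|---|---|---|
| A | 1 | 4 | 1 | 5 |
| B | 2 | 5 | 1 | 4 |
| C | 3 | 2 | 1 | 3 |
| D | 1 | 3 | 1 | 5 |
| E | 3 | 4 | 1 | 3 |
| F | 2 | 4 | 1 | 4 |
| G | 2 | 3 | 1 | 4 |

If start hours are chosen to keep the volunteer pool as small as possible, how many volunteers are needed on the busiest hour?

11

Early-start (A@1, B@1, C@1, D@1, E@1, F@1, G@1) gives peak 25: h1:25  h2:18  h3:6  h4:0  h5:0.
Shift D→2, E→3, F→3, G→4.
Schedule A@1, B@1, C@1, D@2, E@3, F@3, G@4: h1:11  h2:10  h3:10  h4:11  h5:7 — peak 11.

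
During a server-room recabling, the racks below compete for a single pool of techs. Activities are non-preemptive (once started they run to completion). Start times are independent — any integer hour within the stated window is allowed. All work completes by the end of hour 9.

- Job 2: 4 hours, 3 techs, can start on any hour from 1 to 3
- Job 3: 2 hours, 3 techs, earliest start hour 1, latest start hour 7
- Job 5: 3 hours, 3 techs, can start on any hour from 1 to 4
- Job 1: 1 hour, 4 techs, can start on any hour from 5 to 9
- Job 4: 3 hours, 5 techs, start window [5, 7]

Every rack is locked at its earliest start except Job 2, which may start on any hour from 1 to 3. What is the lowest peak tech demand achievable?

9

Job 2@1: h1:9  h2:9  h3:6  h4:3  h5:9  h6:5  h7:5  h8:0  h9:0 → peak 9
Job 2@2: h1:6  h2:9  h3:6  h4:3  h5:12  h6:5  h7:5  h8:0  h9:0 → peak 12
Job 2@3: h1:6  h2:6  h3:6  h4:3  h5:12  h6:8  h7:5  h8:0  h9:0 → peak 12
Best is Job 2@1, peak 9.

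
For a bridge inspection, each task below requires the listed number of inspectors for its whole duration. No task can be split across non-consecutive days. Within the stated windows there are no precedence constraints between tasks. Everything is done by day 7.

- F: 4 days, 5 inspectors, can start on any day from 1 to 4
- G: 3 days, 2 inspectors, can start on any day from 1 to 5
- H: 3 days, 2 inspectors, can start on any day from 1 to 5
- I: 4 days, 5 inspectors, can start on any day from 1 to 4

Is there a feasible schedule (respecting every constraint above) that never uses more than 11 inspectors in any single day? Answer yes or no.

Schedule F@1, G@1, H@1, I@4: d1:9  d2:9  d3:9  d4:10  d5:5  d6:5  d7:5 — peak 10 ≤ 11.

yes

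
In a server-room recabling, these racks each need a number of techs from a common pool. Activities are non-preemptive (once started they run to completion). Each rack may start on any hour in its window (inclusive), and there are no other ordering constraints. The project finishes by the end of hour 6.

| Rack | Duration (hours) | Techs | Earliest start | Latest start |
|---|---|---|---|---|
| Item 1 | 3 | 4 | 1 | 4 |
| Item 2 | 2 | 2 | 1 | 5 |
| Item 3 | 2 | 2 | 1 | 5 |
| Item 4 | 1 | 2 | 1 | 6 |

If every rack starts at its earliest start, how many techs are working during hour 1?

At early start, hour 1 has: Item 1, Item 2, Item 3, Item 4.
Demand: 4 + 2 + 2 + 2 = 10.

10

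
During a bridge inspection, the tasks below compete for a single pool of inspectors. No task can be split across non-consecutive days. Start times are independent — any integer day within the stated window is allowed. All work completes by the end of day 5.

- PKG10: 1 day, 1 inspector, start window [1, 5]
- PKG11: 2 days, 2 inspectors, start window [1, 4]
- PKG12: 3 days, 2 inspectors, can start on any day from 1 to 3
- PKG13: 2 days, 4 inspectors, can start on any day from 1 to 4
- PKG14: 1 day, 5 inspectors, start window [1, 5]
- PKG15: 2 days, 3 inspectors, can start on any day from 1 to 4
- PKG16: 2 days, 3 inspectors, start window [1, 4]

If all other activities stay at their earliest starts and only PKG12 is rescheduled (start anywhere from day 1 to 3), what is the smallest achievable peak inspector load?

18

PKG12@1: d1:20  d2:14  d3:2  d4:0  d5:0 → peak 20
PKG12@2: d1:18  d2:14  d3:2  d4:2  d5:0 → peak 18
PKG12@3: d1:18  d2:12  d3:2  d4:2  d5:2 → peak 18
Best is PKG12@2, peak 18.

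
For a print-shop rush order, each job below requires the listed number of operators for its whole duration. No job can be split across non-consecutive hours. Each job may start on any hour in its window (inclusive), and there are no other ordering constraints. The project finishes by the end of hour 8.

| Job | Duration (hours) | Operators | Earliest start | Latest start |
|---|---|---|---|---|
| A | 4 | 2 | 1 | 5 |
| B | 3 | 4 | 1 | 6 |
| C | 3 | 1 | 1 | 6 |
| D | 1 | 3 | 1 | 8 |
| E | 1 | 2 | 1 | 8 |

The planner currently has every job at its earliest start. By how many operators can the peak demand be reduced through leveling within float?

8

Early-start peak: h1:12  h2:7  h3:7  h4:2  h5:0  h6:0  h7:0  h8:0 ⇒ 12.
Leveled (A@1, B@5, C@1, D@8, E@4): h1:3  h2:3  h3:3  h4:4  h5:4  h6:4  h7:4  h8:3 ⇒ 4.
Reduction 12 − 4 = 8.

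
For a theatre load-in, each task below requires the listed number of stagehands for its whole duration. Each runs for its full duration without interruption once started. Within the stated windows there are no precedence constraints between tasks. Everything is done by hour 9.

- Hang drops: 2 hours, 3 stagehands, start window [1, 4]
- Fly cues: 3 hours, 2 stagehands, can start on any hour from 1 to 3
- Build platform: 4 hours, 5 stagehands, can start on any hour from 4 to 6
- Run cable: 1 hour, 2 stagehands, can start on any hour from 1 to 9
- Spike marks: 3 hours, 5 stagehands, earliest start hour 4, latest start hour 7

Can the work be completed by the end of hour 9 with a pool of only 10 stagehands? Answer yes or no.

yes

Schedule Hang drops@1, Fly cues@1, Build platform@4, Run cable@1, Spike marks@4: h1:7  h2:5  h3:2  h4:10  h5:10  h6:10  h7:5  h8:0  h9:0 — peak 10 ≤ 10.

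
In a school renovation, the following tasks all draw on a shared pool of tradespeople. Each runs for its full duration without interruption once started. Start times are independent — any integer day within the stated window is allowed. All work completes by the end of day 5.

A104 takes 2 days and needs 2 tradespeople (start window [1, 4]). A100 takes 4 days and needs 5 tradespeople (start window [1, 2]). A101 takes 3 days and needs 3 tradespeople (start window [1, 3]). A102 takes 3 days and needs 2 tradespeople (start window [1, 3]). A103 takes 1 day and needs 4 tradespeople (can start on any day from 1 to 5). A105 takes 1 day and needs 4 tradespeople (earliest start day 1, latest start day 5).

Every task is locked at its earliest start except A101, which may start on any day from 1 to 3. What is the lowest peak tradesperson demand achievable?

A101@1: d1:20  d2:12  d3:10  d4:5  d5:0 → peak 20
A101@2: d1:17  d2:12  d3:10  d4:8  d5:0 → peak 17
A101@3: d1:17  d2:9  d3:10  d4:8  d5:3 → peak 17
Best is A101@2, peak 17.

17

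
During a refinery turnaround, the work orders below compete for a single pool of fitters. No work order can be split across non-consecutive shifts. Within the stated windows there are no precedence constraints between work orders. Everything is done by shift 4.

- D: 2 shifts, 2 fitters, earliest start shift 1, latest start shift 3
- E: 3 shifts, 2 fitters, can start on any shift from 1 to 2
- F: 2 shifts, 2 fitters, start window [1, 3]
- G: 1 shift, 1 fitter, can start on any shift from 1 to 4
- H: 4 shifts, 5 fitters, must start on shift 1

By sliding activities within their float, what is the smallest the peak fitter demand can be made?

9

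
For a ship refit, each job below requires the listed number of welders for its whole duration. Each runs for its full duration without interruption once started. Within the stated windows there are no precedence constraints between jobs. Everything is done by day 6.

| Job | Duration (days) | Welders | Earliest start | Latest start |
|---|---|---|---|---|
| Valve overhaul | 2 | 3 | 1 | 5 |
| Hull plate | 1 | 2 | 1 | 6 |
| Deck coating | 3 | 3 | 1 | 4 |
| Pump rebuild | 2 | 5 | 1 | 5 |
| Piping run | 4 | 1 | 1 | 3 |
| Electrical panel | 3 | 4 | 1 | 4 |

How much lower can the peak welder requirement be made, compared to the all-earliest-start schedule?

Early-start peak: d1:18  d2:16  d3:8  d4:1  d5:0  d6:0 ⇒ 18.
Leveled (Valve overhaul@1, Hull plate@1, Deck coating@3, Pump rebuild@5, Piping run@1, Electrical panel@2): d1:6  d2:8  d3:8  d4:8  d5:8  d6:5 ⇒ 8.
Reduction 18 − 8 = 10.

10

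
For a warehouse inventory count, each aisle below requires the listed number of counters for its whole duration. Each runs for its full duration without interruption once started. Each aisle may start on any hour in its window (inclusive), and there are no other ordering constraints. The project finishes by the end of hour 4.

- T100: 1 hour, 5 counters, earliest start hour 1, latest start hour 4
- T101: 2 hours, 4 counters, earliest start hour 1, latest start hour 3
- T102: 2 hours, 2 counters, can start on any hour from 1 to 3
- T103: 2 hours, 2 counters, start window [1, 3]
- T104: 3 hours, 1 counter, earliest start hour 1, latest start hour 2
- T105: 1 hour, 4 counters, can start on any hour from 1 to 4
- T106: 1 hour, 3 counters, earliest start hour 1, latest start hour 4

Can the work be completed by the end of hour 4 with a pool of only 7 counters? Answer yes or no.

Total counter-hours = 31; over 4 hours the average is 31/4 > 7, so some hour must exceed 7.

no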